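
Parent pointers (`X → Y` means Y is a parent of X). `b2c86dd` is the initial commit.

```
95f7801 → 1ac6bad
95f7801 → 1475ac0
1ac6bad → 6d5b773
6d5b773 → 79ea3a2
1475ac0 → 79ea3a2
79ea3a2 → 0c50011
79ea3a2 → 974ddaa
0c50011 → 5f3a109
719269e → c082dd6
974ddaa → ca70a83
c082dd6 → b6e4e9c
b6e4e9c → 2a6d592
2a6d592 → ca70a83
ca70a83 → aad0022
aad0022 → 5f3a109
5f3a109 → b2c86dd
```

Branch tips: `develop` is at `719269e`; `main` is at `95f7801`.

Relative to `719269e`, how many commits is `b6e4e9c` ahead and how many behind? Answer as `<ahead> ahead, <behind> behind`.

0 ahead, 2 behind

Reachable from b6e4e9c: {2a6d592, 5f3a109, aad0022, b2c86dd, b6e4e9c, ca70a83}.
Reachable from 719269e: {2a6d592, 5f3a109, 719269e, aad0022, b2c86dd, b6e4e9c, c082dd6, ca70a83}.
Only in b6e4e9c's history (ahead): {} — 0.
Only in 719269e's history (behind): {719269e, c082dd6} — 2.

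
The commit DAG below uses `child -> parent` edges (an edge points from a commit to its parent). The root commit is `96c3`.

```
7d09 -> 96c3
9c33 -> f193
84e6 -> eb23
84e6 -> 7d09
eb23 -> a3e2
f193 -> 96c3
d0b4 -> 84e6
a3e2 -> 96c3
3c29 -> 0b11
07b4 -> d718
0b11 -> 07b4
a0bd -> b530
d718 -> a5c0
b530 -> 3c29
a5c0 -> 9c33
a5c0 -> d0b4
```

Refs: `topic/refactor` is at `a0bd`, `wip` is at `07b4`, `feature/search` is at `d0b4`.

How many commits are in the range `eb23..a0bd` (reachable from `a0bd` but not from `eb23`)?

Reachable from a0bd: {07b4, 0b11, 3c29, 7d09, 84e6, 96c3, 9c33, a0bd, a3e2, a5c0, b530, d0b4, d718, eb23, f193}.
Reachable from eb23: {96c3, a3e2, eb23}.
In a0bd's history but not eb23's: {07b4, 0b11, 3c29, 7d09, 84e6, 9c33, a0bd, a5c0, b530, d0b4, d718, f193} — 12 commits.

12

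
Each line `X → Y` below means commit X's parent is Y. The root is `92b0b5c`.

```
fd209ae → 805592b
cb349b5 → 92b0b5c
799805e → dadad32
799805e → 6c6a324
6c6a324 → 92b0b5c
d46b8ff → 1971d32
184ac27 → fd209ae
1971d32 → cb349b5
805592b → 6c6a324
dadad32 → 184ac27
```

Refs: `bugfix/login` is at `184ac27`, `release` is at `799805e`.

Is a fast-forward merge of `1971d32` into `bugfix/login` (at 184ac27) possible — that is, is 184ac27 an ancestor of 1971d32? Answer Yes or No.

No

A fast-forward from 184ac27 to 1971d32 is possible iff 184ac27 is an ancestor of 1971d32.
Ancestors of 1971d32: {1971d32, 92b0b5c, cb349b5}.
184ac27 is not among them, so fast-forward is not possible.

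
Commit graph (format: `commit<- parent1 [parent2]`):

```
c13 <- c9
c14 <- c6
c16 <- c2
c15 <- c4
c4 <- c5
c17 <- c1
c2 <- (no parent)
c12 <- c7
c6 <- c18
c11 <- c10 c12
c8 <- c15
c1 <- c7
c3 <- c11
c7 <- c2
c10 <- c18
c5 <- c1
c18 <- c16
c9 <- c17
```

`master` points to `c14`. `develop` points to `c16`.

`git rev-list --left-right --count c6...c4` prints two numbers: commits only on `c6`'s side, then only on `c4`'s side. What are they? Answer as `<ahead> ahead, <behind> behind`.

Reachable from c6: {c16, c18, c2, c6}.
Reachable from c4: {c1, c2, c4, c5, c7}.
Only in c6's history (ahead): {c16, c18, c6} — 3.
Only in c4's history (behind): {c1, c4, c5, c7} — 4.

3 ahead, 4 behind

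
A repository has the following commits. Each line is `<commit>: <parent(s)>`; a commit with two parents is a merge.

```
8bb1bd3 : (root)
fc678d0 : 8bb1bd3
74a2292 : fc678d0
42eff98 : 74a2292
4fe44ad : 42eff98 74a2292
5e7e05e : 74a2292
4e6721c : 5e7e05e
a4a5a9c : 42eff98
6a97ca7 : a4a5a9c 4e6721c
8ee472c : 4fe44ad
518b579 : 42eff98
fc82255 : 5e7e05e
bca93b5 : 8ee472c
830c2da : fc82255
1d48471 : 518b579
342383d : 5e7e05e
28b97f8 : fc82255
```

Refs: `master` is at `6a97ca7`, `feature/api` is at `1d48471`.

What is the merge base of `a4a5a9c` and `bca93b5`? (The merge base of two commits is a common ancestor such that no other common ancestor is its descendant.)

Ancestors of a4a5a9c: {42eff98, 74a2292, 8bb1bd3, a4a5a9c, fc678d0}.
Ancestors of bca93b5: {42eff98, 4fe44ad, 74a2292, 8bb1bd3, 8ee472c, bca93b5, fc678d0}.
Common ancestors: {42eff98, 74a2292, 8bb1bd3, fc678d0}.
Among these, 42eff98 is not an ancestor of any other common ancestor — it is the merge base.

42eff98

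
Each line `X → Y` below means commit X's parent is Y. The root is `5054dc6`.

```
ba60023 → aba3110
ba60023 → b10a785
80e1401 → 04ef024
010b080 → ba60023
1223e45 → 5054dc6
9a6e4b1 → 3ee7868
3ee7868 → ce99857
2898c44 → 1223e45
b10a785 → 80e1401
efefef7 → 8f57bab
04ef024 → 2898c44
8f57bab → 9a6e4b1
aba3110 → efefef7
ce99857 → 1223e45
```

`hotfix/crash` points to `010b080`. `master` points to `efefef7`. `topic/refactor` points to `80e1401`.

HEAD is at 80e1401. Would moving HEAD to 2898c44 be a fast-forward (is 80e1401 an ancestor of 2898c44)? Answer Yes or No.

No

A fast-forward from 80e1401 to 2898c44 is possible iff 80e1401 is an ancestor of 2898c44.
Ancestors of 2898c44: {1223e45, 2898c44, 5054dc6}.
80e1401 is not among them, so fast-forward is not possible.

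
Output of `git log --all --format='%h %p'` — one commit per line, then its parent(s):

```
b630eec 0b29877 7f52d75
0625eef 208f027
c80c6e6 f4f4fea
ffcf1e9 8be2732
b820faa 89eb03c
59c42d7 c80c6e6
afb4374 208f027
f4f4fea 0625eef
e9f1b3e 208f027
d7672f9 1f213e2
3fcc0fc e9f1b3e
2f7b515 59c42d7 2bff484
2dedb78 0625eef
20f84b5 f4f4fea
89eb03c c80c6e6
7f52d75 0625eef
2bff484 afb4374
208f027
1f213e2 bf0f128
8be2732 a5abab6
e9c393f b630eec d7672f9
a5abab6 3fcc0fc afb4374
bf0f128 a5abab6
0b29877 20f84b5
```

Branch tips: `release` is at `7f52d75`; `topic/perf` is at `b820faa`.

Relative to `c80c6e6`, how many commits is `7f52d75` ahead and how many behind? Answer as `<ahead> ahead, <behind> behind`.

1 ahead, 2 behind

Reachable from 7f52d75: {0625eef, 208f027, 7f52d75}.
Reachable from c80c6e6: {0625eef, 208f027, c80c6e6, f4f4fea}.
Only in 7f52d75's history (ahead): {7f52d75} — 1.
Only in c80c6e6's history (behind): {c80c6e6, f4f4fea} — 2.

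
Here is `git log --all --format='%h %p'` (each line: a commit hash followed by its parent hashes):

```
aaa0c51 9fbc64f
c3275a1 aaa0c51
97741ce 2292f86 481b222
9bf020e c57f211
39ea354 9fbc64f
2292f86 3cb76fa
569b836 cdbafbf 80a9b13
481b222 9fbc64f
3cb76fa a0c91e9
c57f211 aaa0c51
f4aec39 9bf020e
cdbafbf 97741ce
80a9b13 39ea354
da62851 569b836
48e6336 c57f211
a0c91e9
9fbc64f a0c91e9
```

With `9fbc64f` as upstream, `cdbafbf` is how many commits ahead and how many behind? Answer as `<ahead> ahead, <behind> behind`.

5 ahead, 0 behind

Reachable from cdbafbf: {2292f86, 3cb76fa, 481b222, 97741ce, 9fbc64f, a0c91e9, cdbafbf}.
Reachable from 9fbc64f: {9fbc64f, a0c91e9}.
Only in cdbafbf's history (ahead): {2292f86, 3cb76fa, 481b222, 97741ce, cdbafbf} — 5.
Only in 9fbc64f's history (behind): {} — 0.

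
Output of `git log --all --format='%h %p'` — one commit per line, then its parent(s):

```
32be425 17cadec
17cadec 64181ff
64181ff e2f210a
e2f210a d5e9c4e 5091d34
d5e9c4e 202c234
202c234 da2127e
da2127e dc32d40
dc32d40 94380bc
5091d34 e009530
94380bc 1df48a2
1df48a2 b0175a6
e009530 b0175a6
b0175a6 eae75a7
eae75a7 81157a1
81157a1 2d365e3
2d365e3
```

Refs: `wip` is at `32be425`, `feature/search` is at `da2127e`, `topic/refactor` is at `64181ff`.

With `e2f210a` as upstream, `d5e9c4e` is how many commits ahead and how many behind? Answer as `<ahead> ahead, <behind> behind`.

Reachable from d5e9c4e: {1df48a2, 202c234, 2d365e3, 81157a1, 94380bc, b0175a6, d5e9c4e, da2127e, dc32d40, eae75a7}.
Reachable from e2f210a: {1df48a2, 202c234, 2d365e3, 5091d34, 81157a1, 94380bc, b0175a6, d5e9c4e, da2127e, dc32d40, e009530, e2f210a, eae75a7}.
Only in d5e9c4e's history (ahead): {} — 0.
Only in e2f210a's history (behind): {5091d34, e009530, e2f210a} — 3.

0 ahead, 3 behind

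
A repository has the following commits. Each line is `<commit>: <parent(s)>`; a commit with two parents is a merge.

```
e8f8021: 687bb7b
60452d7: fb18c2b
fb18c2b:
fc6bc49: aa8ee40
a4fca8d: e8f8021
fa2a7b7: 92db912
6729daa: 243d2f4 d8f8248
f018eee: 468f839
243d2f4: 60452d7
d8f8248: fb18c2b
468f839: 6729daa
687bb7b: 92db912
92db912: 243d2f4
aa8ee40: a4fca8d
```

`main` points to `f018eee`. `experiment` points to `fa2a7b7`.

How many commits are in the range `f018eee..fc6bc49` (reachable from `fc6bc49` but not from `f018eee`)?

6

Reachable from fc6bc49: {243d2f4, 60452d7, 687bb7b, 92db912, a4fca8d, aa8ee40, e8f8021, fb18c2b, fc6bc49}.
Reachable from f018eee: {243d2f4, 468f839, 60452d7, 6729daa, d8f8248, f018eee, fb18c2b}.
In fc6bc49's history but not f018eee's: {687bb7b, 92db912, a4fca8d, aa8ee40, e8f8021, fc6bc49} — 6 commits.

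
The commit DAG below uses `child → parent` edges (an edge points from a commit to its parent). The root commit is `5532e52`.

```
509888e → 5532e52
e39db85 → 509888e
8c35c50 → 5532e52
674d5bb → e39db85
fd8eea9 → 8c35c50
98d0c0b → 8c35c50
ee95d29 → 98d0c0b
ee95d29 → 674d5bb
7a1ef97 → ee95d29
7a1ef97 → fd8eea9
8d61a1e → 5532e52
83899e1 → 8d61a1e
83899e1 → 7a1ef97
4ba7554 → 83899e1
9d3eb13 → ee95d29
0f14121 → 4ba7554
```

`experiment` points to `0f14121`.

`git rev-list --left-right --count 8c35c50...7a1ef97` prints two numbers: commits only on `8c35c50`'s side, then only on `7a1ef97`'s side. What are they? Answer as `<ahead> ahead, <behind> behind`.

Reachable from 8c35c50: {5532e52, 8c35c50}.
Reachable from 7a1ef97: {509888e, 5532e52, 674d5bb, 7a1ef97, 8c35c50, 98d0c0b, e39db85, ee95d29, fd8eea9}.
Only in 8c35c50's history (ahead): {} — 0.
Only in 7a1ef97's history (behind): {509888e, 674d5bb, 7a1ef97, 98d0c0b, e39db85, ee95d29, fd8eea9} — 7.

0 ahead, 7 behind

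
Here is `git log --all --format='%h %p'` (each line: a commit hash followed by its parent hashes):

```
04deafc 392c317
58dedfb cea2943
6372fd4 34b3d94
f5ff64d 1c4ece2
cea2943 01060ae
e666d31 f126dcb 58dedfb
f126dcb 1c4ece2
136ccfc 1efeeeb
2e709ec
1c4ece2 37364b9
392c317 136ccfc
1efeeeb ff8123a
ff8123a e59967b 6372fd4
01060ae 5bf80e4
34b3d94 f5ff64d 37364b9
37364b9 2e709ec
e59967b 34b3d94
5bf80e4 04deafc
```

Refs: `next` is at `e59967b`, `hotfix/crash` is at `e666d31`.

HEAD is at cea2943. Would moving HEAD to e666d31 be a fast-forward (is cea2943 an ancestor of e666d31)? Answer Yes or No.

A fast-forward from cea2943 to e666d31 is possible iff cea2943 is an ancestor of e666d31.
Ancestors of e666d31: {01060ae, 04deafc, 136ccfc, 1c4ece2, 1efeeeb, 2e709ec, 34b3d94, 37364b9, 392c317, 58dedfb, 5bf80e4, 6372fd4, cea2943, e59967b, e666d31, f126dcb, f5ff64d, ff8123a}.
cea2943 is among them, so fast-forward is possible.

Yes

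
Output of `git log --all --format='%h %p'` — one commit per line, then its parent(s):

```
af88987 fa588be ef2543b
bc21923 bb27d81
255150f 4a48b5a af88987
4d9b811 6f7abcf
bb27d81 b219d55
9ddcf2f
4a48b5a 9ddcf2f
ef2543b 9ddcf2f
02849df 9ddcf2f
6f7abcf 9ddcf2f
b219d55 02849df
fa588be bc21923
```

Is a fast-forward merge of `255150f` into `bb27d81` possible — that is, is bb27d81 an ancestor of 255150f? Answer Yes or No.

A fast-forward from bb27d81 to 255150f is possible iff bb27d81 is an ancestor of 255150f.
Ancestors of 255150f: {02849df, 255150f, 4a48b5a, 9ddcf2f, af88987, b219d55, bb27d81, bc21923, ef2543b, fa588be}.
bb27d81 is among them, so fast-forward is possible.

Yes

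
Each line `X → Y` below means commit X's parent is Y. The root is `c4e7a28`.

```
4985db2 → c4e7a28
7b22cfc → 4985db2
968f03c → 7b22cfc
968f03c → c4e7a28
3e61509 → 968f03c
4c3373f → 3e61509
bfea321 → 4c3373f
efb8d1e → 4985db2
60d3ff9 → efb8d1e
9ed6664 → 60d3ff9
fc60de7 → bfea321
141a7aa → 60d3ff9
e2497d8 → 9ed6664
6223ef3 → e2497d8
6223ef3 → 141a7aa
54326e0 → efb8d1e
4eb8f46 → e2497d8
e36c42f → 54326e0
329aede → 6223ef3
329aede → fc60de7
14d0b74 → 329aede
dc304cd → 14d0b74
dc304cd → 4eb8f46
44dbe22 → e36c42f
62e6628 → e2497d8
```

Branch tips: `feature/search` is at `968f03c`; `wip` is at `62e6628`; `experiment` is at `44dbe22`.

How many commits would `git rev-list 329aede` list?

15

Walking parent pointers from 329aede: reachable set = {141a7aa, 329aede, 3e61509, 4985db2, 4c3373f, 60d3ff9, 6223ef3, 7b22cfc, 968f03c, 9ed6664, bfea321, c4e7a28, e2497d8, efb8d1e, fc60de7}.
That is 15 commits.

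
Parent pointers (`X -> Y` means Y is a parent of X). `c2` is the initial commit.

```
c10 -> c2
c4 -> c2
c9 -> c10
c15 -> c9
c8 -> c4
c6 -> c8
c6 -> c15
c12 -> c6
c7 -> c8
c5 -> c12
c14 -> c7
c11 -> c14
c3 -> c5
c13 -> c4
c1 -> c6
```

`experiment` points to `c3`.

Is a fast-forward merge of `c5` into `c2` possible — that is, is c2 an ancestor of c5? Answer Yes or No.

Yes

A fast-forward from c2 to c5 is possible iff c2 is an ancestor of c5.
Ancestors of c5: {c10, c12, c15, c2, c4, c5, c6, c8, c9}.
c2 is among them, so fast-forward is possible.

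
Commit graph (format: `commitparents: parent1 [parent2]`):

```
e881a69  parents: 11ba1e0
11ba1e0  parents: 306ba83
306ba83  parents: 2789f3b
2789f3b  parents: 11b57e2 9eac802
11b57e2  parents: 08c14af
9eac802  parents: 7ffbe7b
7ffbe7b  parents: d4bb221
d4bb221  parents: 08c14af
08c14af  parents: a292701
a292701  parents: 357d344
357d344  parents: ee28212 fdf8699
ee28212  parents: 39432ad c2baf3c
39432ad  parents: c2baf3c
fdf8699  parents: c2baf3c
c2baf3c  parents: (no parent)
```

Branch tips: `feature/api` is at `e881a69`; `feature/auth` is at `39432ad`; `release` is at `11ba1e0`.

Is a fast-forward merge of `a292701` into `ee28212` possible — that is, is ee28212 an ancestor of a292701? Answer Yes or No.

A fast-forward from ee28212 to a292701 is possible iff ee28212 is an ancestor of a292701.
Ancestors of a292701: {357d344, 39432ad, a292701, c2baf3c, ee28212, fdf8699}.
ee28212 is among them, so fast-forward is possible.

Yes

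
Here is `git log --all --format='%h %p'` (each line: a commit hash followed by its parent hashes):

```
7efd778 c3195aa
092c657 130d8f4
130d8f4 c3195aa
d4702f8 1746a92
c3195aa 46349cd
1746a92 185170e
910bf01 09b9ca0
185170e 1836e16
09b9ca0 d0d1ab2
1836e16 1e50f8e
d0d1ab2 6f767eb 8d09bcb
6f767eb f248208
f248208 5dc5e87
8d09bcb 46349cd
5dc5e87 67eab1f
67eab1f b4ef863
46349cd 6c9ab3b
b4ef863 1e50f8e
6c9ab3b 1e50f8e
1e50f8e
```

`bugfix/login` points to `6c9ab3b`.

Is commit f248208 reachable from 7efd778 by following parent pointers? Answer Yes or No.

No

Ancestors of 7efd778: {1e50f8e, 46349cd, 6c9ab3b, 7efd778, c3195aa}.
f248208 is not in that set, so it is not an ancestor of 7efd778.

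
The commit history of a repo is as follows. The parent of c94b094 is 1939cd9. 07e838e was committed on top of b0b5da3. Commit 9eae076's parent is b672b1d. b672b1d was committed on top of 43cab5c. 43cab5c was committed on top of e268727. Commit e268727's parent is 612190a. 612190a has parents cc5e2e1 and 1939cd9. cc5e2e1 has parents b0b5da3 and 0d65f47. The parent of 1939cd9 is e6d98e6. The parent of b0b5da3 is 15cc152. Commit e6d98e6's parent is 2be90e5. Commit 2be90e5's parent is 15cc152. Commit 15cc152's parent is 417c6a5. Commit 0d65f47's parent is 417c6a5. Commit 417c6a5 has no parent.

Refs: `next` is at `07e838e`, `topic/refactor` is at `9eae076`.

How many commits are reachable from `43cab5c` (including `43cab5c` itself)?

Walking parent pointers from 43cab5c: reachable set = {0d65f47, 15cc152, 1939cd9, 2be90e5, 417c6a5, 43cab5c, 612190a, b0b5da3, cc5e2e1, e268727, e6d98e6}.
That is 11 commits.

11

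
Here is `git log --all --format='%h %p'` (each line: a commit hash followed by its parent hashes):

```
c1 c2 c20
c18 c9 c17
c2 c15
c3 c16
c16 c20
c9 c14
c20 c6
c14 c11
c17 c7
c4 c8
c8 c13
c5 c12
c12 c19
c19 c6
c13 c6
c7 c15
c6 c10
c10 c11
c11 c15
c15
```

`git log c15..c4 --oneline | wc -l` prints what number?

Reachable from c4: {c10, c11, c13, c15, c4, c6, c8}.
Reachable from c15: {c15}.
In c4's history but not c15's: {c10, c11, c13, c4, c6, c8} — 6 commits.

6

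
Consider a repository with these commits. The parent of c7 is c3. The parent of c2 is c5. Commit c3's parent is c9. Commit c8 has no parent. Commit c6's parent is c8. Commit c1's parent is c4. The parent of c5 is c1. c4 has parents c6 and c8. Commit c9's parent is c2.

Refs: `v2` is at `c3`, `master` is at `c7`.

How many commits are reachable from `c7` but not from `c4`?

6

Reachable from c7: {c1, c2, c3, c4, c5, c6, c7, c8, c9}.
Reachable from c4: {c4, c6, c8}.
In c7's history but not c4's: {c1, c2, c3, c5, c7, c9} — 6 commits.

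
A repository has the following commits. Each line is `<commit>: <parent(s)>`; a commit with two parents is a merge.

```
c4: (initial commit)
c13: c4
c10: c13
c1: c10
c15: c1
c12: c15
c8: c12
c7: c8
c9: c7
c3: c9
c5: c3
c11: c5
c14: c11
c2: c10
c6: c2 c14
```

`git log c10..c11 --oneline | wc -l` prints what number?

9

Reachable from c11: {c1, c10, c11, c12, c13, c15, c3, c4, c5, c7, c8, c9}.
Reachable from c10: {c10, c13, c4}.
In c11's history but not c10's: {c1, c11, c12, c15, c3, c5, c7, c8, c9} — 9 commits.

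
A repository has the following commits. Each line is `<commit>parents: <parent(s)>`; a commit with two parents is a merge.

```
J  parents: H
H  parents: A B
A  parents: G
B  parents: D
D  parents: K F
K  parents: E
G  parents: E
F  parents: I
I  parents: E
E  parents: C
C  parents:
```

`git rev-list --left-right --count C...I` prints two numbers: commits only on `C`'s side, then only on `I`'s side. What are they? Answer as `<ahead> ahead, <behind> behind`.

Reachable from C: {C}.
Reachable from I: {C, E, I}.
Only in C's history (ahead): {} — 0.
Only in I's history (behind): {E, I} — 2.

0 ahead, 2 behind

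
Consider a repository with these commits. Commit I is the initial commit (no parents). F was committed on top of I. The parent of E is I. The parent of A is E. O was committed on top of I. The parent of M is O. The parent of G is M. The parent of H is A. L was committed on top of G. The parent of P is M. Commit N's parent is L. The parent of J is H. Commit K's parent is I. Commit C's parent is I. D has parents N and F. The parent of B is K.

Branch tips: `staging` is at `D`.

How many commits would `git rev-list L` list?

Walking parent pointers from L: reachable set = {G, I, L, M, O}.
That is 5 commits.

5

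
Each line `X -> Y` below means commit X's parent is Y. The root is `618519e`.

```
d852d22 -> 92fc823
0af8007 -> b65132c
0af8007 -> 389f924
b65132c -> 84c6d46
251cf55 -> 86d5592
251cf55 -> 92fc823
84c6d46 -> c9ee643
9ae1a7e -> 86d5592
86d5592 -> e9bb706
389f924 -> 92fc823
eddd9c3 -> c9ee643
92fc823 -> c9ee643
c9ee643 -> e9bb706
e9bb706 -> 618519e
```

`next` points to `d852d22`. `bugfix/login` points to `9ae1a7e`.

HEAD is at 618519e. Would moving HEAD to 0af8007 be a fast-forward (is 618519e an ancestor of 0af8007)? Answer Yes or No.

Yes

A fast-forward from 618519e to 0af8007 is possible iff 618519e is an ancestor of 0af8007.
Ancestors of 0af8007: {0af8007, 389f924, 618519e, 84c6d46, 92fc823, b65132c, c9ee643, e9bb706}.
618519e is among them, so fast-forward is possible.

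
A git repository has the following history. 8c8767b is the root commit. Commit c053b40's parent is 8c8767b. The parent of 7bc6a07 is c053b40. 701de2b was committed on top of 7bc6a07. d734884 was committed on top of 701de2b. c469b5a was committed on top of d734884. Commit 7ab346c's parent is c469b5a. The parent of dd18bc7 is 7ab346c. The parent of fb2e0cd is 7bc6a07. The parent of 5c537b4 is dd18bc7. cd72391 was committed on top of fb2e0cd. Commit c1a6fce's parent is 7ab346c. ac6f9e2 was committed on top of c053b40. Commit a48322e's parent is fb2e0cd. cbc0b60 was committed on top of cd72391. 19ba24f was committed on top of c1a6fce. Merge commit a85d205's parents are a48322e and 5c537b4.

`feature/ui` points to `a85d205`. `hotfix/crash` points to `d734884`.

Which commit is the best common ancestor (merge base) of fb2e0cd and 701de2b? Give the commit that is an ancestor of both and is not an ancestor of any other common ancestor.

Ancestors of fb2e0cd: {7bc6a07, 8c8767b, c053b40, fb2e0cd}.
Ancestors of 701de2b: {701de2b, 7bc6a07, 8c8767b, c053b40}.
Common ancestors: {7bc6a07, 8c8767b, c053b40}.
Among these, 7bc6a07 is not an ancestor of any other common ancestor — it is the merge base.

7bc6a07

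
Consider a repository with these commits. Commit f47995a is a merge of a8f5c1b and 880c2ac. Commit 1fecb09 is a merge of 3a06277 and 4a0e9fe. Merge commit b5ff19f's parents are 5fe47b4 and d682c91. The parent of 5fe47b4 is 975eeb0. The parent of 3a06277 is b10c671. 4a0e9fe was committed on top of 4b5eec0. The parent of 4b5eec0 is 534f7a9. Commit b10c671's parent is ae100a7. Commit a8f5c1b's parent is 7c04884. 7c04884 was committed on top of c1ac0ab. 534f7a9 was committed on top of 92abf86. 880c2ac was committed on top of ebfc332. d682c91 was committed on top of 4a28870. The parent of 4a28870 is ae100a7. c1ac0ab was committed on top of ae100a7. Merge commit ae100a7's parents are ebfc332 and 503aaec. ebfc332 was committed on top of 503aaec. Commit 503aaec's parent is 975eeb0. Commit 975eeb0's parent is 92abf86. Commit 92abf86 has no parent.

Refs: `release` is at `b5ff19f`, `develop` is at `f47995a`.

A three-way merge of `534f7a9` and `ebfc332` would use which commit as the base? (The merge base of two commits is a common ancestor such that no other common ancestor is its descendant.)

92abf86

Ancestors of 534f7a9: {534f7a9, 92abf86}.
Ancestors of ebfc332: {503aaec, 92abf86, 975eeb0, ebfc332}.
Common ancestors: {92abf86}.
The only common ancestor is 92abf86, so it is the merge base.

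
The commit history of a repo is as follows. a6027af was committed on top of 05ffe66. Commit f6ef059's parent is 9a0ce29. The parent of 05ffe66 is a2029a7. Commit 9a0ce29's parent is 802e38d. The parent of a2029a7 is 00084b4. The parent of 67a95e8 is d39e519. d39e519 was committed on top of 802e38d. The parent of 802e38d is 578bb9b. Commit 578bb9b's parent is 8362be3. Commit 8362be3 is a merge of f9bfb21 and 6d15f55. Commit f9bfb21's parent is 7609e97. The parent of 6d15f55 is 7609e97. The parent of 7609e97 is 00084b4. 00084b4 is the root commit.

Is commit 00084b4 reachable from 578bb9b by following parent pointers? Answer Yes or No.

Ancestors of 578bb9b (commits reachable by following parents): {00084b4, 578bb9b, 6d15f55, 7609e97, 8362be3, f9bfb21}.
00084b4 is in that set, so it is an ancestor of 578bb9b.

Yes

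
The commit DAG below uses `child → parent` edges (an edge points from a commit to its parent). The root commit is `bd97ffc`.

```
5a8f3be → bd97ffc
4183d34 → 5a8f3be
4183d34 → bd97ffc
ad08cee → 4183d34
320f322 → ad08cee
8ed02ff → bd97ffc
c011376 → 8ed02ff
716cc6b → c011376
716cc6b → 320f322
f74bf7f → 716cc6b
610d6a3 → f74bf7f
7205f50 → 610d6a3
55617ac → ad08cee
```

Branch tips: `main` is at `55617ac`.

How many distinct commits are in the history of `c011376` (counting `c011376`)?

Walking parent pointers from c011376: reachable set = {8ed02ff, bd97ffc, c011376}.
That is 3 commits.

3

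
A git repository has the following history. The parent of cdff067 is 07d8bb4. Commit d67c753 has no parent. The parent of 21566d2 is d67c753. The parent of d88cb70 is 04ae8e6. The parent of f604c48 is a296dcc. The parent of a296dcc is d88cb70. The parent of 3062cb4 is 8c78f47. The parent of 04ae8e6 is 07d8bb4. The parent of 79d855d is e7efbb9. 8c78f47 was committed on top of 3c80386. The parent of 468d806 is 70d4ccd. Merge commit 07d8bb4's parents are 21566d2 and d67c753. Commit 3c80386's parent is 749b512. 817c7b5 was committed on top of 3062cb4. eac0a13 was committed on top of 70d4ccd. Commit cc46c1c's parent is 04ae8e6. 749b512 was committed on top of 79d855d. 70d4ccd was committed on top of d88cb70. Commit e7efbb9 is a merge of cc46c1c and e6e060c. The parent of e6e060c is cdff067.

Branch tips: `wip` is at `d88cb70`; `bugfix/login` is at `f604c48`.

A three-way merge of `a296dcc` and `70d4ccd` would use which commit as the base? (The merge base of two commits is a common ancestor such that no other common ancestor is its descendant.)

Ancestors of a296dcc: {04ae8e6, 07d8bb4, 21566d2, a296dcc, d67c753, d88cb70}.
Ancestors of 70d4ccd: {04ae8e6, 07d8bb4, 21566d2, 70d4ccd, d67c753, d88cb70}.
Common ancestors: {04ae8e6, 07d8bb4, 21566d2, d67c753, d88cb70}.
Among these, d88cb70 is not an ancestor of any other common ancestor — it is the merge base.

d88cb70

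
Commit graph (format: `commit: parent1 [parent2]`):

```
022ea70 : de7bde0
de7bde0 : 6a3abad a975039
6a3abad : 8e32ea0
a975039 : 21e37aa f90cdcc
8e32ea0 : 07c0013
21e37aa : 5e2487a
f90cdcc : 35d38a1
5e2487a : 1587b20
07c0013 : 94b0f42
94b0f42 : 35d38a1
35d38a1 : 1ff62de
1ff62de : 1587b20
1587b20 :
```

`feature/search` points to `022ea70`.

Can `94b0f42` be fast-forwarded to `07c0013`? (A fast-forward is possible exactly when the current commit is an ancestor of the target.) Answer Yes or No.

A fast-forward from 94b0f42 to 07c0013 is possible iff 94b0f42 is an ancestor of 07c0013.
Ancestors of 07c0013: {07c0013, 1587b20, 1ff62de, 35d38a1, 94b0f42}.
94b0f42 is among them, so fast-forward is possible.

Yes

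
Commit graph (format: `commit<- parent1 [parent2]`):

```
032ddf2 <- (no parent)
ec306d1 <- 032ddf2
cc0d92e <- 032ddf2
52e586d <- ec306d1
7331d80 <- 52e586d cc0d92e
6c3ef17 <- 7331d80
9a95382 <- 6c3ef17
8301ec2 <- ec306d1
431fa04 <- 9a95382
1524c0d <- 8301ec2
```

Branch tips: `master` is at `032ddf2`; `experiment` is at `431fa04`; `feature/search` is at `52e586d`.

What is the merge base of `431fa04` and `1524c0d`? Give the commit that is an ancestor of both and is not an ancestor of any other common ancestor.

ec306d1

Ancestors of 431fa04: {032ddf2, 431fa04, 52e586d, 6c3ef17, 7331d80, 9a95382, cc0d92e, ec306d1}.
Ancestors of 1524c0d: {032ddf2, 1524c0d, 8301ec2, ec306d1}.
Common ancestors: {032ddf2, ec306d1}.
Among these, ec306d1 is not an ancestor of any other common ancestor — it is the merge base.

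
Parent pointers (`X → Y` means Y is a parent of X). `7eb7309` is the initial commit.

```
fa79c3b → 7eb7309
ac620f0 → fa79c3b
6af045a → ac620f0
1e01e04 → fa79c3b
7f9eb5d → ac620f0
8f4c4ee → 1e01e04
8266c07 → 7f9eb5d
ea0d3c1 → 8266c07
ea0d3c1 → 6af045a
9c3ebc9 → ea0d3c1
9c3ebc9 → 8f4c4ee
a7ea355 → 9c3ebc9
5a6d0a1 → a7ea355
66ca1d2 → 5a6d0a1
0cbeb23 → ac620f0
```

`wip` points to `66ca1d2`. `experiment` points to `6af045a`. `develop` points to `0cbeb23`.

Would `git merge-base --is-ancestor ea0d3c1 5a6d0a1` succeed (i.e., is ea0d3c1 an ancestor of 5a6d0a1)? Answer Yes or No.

Ancestors of 5a6d0a1 (commits reachable by following parents): {1e01e04, 5a6d0a1, 6af045a, 7eb7309, 7f9eb5d, 8266c07, 8f4c4ee, 9c3ebc9, a7ea355, ac620f0, ea0d3c1, fa79c3b}.
ea0d3c1 is in that set, so it is an ancestor of 5a6d0a1.

Yes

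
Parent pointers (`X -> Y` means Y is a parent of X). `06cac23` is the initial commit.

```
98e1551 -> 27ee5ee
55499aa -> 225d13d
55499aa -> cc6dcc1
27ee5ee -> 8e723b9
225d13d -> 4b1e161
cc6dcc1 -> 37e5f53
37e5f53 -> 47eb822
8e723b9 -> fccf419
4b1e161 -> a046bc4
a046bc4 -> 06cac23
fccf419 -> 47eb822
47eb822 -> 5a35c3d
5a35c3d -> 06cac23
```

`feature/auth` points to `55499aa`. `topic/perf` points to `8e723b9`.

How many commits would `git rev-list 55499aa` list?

9

Walking parent pointers from 55499aa: reachable set = {06cac23, 225d13d, 37e5f53, 47eb822, 4b1e161, 55499aa, 5a35c3d, a046bc4, cc6dcc1}.
That is 9 commits.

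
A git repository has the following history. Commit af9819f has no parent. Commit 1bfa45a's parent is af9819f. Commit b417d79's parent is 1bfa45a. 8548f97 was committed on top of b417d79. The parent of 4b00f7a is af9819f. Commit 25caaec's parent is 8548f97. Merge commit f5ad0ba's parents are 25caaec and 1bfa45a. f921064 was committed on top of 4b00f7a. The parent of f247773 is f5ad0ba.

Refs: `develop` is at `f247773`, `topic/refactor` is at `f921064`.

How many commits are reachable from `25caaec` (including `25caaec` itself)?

5

Walking parent pointers from 25caaec: reachable set = {1bfa45a, 25caaec, 8548f97, af9819f, b417d79}.
That is 5 commits.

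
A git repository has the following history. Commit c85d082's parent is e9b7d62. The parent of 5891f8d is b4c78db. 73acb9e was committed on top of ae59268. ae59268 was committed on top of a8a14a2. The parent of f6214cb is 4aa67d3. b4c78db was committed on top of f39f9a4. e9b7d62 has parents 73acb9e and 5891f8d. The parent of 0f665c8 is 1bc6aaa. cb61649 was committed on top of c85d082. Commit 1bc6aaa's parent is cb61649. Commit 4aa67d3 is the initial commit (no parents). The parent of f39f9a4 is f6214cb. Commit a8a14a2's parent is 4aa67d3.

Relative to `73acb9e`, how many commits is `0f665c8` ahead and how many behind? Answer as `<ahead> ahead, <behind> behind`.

Reachable from 0f665c8: {0f665c8, 1bc6aaa, 4aa67d3, 5891f8d, 73acb9e, a8a14a2, ae59268, b4c78db, c85d082, cb61649, e9b7d62, f39f9a4, f6214cb}.
Reachable from 73acb9e: {4aa67d3, 73acb9e, a8a14a2, ae59268}.
Only in 0f665c8's history (ahead): {0f665c8, 1bc6aaa, 5891f8d, b4c78db, c85d082, cb61649, e9b7d62, f39f9a4, f6214cb} — 9.
Only in 73acb9e's history (behind): {} — 0.

9 ahead, 0 behind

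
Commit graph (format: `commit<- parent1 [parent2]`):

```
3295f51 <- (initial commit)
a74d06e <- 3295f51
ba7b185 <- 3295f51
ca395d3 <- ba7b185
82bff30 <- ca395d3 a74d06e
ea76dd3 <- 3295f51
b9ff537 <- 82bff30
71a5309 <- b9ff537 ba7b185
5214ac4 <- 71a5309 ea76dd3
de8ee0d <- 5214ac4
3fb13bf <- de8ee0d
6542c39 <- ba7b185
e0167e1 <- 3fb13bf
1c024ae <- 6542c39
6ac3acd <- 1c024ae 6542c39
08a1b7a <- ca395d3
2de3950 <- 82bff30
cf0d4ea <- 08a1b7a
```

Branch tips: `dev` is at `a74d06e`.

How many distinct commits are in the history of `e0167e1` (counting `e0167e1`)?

Walking parent pointers from e0167e1: reachable set = {3295f51, 3fb13bf, 5214ac4, 71a5309, 82bff30, a74d06e, b9ff537, ba7b185, ca395d3, de8ee0d, e0167e1, ea76dd3}.
That is 12 commits.

12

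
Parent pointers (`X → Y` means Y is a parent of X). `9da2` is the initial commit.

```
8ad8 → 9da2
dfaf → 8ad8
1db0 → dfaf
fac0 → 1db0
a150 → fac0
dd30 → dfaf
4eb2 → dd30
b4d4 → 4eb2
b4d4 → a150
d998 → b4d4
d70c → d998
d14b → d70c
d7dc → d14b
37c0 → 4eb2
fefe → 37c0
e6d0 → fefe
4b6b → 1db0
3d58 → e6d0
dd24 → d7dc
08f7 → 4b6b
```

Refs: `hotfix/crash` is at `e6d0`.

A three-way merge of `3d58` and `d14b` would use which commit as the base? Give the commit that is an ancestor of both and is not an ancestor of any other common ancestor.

Ancestors of 3d58: {37c0, 3d58, 4eb2, 8ad8, 9da2, dd30, dfaf, e6d0, fefe}.
Ancestors of d14b: {1db0, 4eb2, 8ad8, 9da2, a150, b4d4, d14b, d70c, d998, dd30, dfaf, fac0}.
Common ancestors: {4eb2, 8ad8, 9da2, dd30, dfaf}.
Among these, 4eb2 is not an ancestor of any other common ancestor — it is the merge base.

4eb2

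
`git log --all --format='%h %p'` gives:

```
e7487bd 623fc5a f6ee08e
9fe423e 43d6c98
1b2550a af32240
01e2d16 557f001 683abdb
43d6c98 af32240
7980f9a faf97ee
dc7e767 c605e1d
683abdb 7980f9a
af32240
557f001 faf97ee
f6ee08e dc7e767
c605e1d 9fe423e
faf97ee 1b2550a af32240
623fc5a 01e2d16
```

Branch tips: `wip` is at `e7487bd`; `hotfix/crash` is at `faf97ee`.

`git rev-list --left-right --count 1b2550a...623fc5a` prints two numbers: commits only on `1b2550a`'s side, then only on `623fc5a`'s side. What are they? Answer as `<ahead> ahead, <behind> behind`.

0 ahead, 6 behind

Reachable from 1b2550a: {1b2550a, af32240}.
Reachable from 623fc5a: {01e2d16, 1b2550a, 557f001, 623fc5a, 683abdb, 7980f9a, af32240, faf97ee}.
Only in 1b2550a's history (ahead): {} — 0.
Only in 623fc5a's history (behind): {01e2d16, 557f001, 623fc5a, 683abdb, 7980f9a, faf97ee} — 6.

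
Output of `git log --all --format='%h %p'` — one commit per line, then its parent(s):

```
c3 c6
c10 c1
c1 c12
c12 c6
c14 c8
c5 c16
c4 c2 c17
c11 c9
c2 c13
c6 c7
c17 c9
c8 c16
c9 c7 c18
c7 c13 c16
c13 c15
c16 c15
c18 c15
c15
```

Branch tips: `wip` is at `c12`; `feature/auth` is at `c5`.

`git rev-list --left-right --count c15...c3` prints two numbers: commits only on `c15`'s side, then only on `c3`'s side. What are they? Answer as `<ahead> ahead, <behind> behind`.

0 ahead, 5 behind

Reachable from c15: {c15}.
Reachable from c3: {c13, c15, c16, c3, c6, c7}.
Only in c15's history (ahead): {} — 0.
Only in c3's history (behind): {c13, c16, c3, c6, c7} — 5.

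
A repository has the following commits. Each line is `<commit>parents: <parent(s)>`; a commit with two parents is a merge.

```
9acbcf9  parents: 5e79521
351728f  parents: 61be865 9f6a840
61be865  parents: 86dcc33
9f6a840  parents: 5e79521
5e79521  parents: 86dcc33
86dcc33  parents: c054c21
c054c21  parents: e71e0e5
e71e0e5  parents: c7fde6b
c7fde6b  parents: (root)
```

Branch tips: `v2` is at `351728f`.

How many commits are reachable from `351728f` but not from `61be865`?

Reachable from 351728f: {351728f, 5e79521, 61be865, 86dcc33, 9f6a840, c054c21, c7fde6b, e71e0e5}.
Reachable from 61be865: {61be865, 86dcc33, c054c21, c7fde6b, e71e0e5}.
In 351728f's history but not 61be865's: {351728f, 5e79521, 9f6a840} — 3 commits.

3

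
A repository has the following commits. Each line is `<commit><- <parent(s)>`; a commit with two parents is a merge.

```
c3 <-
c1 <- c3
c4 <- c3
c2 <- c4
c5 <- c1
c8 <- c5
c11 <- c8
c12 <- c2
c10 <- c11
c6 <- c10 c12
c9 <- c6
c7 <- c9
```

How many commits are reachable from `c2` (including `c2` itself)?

Walking parent pointers from c2: reachable set = {c2, c3, c4}.
That is 3 commits.

3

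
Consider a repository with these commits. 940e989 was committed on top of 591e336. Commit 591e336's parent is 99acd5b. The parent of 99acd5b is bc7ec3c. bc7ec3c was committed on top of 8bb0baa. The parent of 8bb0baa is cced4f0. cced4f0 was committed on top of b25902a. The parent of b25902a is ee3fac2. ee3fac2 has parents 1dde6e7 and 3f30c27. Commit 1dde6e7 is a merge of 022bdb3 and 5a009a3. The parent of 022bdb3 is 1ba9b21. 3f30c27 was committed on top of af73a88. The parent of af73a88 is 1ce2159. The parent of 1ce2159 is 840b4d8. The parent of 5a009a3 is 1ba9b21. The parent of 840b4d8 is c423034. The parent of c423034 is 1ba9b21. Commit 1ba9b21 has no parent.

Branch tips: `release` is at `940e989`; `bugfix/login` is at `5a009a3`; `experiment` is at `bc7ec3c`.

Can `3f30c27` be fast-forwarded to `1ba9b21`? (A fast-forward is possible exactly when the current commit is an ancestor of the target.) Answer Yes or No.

A fast-forward from 3f30c27 to 1ba9b21 is possible iff 3f30c27 is an ancestor of 1ba9b21.
Ancestors of 1ba9b21: {1ba9b21}.
3f30c27 is not among them, so fast-forward is not possible.

No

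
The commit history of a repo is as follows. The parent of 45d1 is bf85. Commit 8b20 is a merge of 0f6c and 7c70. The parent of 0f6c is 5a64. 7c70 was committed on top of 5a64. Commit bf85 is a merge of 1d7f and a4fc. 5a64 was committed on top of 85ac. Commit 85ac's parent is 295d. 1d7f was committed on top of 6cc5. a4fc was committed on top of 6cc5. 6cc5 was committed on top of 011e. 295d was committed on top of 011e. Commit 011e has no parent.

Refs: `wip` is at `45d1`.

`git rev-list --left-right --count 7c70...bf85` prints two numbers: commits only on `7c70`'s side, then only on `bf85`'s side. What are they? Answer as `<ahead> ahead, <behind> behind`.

4 ahead, 4 behind

Reachable from 7c70: {011e, 295d, 5a64, 7c70, 85ac}.
Reachable from bf85: {011e, 1d7f, 6cc5, a4fc, bf85}.
Only in 7c70's history (ahead): {295d, 5a64, 7c70, 85ac} — 4.
Only in bf85's history (behind): {1d7f, 6cc5, a4fc, bf85} — 4.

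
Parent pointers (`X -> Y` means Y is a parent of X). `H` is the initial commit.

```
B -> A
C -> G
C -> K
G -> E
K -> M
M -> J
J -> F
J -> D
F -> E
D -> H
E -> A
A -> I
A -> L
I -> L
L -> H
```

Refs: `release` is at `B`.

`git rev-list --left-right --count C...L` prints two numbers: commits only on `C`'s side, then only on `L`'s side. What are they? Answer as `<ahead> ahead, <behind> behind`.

Reachable from C: {A, C, D, E, F, G, H, I, J, K, L, M}.
Reachable from L: {H, L}.
Only in C's history (ahead): {A, C, D, E, F, G, I, J, K, M} — 10.
Only in L's history (behind): {} — 0.

10 ahead, 0 behind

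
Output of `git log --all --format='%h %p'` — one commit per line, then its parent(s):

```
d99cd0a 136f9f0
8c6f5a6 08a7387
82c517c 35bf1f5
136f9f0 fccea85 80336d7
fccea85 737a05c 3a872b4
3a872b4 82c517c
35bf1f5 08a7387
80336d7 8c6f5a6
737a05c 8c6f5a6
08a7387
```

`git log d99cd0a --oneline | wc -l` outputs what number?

10

Walking parent pointers from d99cd0a: reachable set = {08a7387, 136f9f0, 35bf1f5, 3a872b4, 737a05c, 80336d7, 82c517c, 8c6f5a6, d99cd0a, fccea85}.
That is 10 commits.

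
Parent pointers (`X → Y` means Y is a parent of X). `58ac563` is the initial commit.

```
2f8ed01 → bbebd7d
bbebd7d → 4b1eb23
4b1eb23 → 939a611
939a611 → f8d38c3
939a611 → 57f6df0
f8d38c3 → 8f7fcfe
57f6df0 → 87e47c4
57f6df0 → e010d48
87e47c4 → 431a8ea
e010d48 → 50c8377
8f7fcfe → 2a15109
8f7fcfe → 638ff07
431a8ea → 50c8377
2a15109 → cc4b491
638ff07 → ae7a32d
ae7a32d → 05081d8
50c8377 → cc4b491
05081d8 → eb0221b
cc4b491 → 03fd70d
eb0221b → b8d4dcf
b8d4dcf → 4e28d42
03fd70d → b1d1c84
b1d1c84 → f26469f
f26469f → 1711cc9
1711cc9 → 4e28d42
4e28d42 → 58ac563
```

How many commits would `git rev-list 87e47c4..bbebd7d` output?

13

Reachable from bbebd7d: {03fd70d, 05081d8, 1711cc9, 2a15109, 431a8ea, 4b1eb23, 4e28d42, 50c8377, 57f6df0, 58ac563, 638ff07, 87e47c4, 8f7fcfe, 939a611, ae7a32d, b1d1c84, b8d4dcf, bbebd7d, cc4b491, e010d48, eb0221b, f26469f, f8d38c3}.
Reachable from 87e47c4: {03fd70d, 1711cc9, 431a8ea, 4e28d42, 50c8377, 58ac563, 87e47c4, b1d1c84, cc4b491, f26469f}.
In bbebd7d's history but not 87e47c4's: {05081d8, 2a15109, 4b1eb23, 57f6df0, 638ff07, 8f7fcfe, 939a611, ae7a32d, b8d4dcf, bbebd7d, e010d48, eb0221b, f8d38c3} — 13 commits.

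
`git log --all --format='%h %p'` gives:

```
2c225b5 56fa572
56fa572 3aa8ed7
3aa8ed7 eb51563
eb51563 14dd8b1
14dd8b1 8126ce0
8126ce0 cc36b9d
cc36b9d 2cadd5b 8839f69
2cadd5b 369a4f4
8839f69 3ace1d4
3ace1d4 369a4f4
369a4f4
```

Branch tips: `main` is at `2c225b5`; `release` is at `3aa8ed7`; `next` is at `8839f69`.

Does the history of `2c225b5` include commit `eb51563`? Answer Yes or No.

Ancestors of 2c225b5 (commits reachable by following parents): {14dd8b1, 2c225b5, 2cadd5b, 369a4f4, 3aa8ed7, 3ace1d4, 56fa572, 8126ce0, 8839f69, cc36b9d, eb51563}.
eb51563 is in that set, so it is an ancestor of 2c225b5.

Yes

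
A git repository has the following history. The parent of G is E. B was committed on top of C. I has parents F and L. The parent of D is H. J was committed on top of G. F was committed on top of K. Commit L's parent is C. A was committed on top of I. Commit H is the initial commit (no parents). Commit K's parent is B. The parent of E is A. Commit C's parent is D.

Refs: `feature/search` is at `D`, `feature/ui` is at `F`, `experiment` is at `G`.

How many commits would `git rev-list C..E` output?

Reachable from E: {A, B, C, D, E, F, H, I, K, L}.
Reachable from C: {C, D, H}.
In E's history but not C's: {A, B, E, F, I, K, L} — 7 commits.

7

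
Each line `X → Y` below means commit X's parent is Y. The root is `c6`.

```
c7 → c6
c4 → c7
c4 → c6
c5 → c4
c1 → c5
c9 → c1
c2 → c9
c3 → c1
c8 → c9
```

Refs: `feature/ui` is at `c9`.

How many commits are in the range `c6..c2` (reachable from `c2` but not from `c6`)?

6

Reachable from c2: {c1, c2, c4, c5, c6, c7, c9}.
Reachable from c6: {c6}.
In c2's history but not c6's: {c1, c2, c4, c5, c7, c9} — 6 commits.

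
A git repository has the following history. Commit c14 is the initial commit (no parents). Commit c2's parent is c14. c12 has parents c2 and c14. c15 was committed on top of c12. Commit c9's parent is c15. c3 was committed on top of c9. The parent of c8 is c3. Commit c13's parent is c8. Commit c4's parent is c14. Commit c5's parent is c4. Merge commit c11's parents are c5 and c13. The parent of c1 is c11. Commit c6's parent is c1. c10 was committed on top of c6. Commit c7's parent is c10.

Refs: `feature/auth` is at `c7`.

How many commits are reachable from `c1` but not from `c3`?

6

Reachable from c1: {c1, c11, c12, c13, c14, c15, c2, c3, c4, c5, c8, c9}.
Reachable from c3: {c12, c14, c15, c2, c3, c9}.
In c1's history but not c3's: {c1, c11, c13, c4, c5, c8} — 6 commits.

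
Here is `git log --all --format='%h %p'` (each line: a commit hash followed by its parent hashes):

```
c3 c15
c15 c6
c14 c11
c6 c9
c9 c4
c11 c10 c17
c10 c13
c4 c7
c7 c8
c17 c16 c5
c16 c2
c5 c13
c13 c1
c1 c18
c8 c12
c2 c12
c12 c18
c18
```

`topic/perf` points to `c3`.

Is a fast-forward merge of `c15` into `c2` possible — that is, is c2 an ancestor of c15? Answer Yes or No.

A fast-forward from c2 to c15 is possible iff c2 is an ancestor of c15.
Ancestors of c15: {c12, c15, c18, c4, c6, c7, c8, c9}.
c2 is not among them, so fast-forward is not possible.

No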